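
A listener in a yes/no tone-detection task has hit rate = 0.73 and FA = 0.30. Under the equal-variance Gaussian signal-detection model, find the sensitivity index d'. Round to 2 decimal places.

z(0.73) = 0.613, z(0.30) = -0.524
d' = z(H) − z(FA) = 0.613 − (-0.524) = 1.137

d' = 1.14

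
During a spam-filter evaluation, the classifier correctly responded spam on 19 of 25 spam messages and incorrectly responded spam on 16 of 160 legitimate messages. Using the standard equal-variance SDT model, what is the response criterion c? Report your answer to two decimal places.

H = 19/25 = 0.7600
FA = 16/160 = 0.1000
z(H) = z(0.7600) = 0.706
z(FA) = z(0.1000) = -1.282
c = −½·[z(H) + z(FA)] = −0.5 × (0.706 + (-1.282)) = 0.288

c = 0.29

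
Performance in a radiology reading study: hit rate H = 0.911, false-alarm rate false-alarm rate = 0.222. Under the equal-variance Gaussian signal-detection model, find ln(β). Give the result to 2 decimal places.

ln β = -0.61

Φ⁻¹(0.911) = 1.347, Φ⁻¹(0.222) = -0.765
ln β = −½·[z(H)² − z(FA)²] = −0.5 × (1.814 − 0.585) = -0.6145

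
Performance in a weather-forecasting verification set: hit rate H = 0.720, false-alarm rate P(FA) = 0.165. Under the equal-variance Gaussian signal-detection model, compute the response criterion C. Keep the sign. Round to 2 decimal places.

C = 0.20

z(H) = z(0.720) = 0.583
z(FA) = z(0.165) = -0.974
c = −½·[z(H) + z(FA)] = −0.5 × (0.583 + (-0.974)) = 0.1955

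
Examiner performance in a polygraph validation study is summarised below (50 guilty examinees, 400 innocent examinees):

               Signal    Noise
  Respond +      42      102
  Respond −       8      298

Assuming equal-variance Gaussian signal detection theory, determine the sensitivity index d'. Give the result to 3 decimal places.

H = 42/50 = 0.8400
FA = 102/400 = 0.2550
z(H) = z(0.8400) = 0.9945
z(FA) = z(0.2550) = -0.6588
d' = z(H) − z(FA) = 0.9945 − (-0.6588) = 1.6533

d' = 1.653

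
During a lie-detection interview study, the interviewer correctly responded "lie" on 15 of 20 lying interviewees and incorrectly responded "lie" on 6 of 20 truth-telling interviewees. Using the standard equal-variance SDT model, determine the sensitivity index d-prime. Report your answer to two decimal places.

d-prime = 1.20

H = 15/20 = 0.7500
FA = 6/20 = 0.3000
z(H) = 0.674
z(FA) = -0.524
d' = z(H) − z(FA) = 0.674 − (-0.524) = 1.198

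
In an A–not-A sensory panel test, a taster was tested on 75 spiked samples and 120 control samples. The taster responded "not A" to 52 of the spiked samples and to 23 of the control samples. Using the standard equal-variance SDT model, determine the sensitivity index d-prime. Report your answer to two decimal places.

H = 52/75 = 0.6933
FA = 23/120 = 0.1917
z(H) = 0.5052
z(FA) = -0.8716
d' = z(H) − z(FA) = 0.5052 − (-0.8716) = 1.3768

d-prime = 1.38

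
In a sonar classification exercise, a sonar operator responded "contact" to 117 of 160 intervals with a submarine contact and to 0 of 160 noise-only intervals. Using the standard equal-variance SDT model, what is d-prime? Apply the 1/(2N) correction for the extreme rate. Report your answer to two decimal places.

d-prime = 3.35

The false-alarm rate is 0/160 = 0, so apply the 1/(2N) correction: FA → 1/(2·160) = 0.00313.
z(H) = z(0.73125) = 0.617
z(FA) = z(0.00313) = -2.734
d' = 0.617 − (-2.734) = 3.351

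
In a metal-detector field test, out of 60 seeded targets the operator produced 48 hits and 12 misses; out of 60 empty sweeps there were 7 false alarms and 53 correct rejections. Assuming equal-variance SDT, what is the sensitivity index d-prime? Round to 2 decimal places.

H = 48/60 = 0.8000
FA = 7/60 = 0.1167
z(0.8000) = 0.8416, z(0.1167) = -1.1916
d' = z(H) − z(FA) = 0.8416 − (-1.1916) = 2.0332

d-prime = 2.03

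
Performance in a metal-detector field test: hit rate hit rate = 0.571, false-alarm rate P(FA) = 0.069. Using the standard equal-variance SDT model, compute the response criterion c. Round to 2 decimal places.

c = 0.65

z(0.571) = 0.1789, z(0.069) = -1.4833
c = −½·[z(H) + z(FA)] = −0.5 × (0.1789 + (-1.4833)) = 0.6522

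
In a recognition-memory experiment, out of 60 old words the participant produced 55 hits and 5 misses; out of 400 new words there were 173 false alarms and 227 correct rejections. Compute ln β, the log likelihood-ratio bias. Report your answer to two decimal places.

ln β = -0.94

H = 55/60 = 0.9167
FA = 173/400 = 0.4325
z(0.9167) = 1.383, z(0.4325) = -0.170
ln β = −½·[z(H)² − z(FA)²] = −0.5 × (1.913 − 0.029) = -0.942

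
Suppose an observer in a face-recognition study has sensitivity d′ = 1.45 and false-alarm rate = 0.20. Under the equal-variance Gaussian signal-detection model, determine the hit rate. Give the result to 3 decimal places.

z(false-alarm rate) = z(0.20) = -0.8416
z(H) = z(FA) + d' = -0.8416 + 1.45 = 0.6084
hit rate = Φ(0.6084) = 0.7285

hit rate = 0.729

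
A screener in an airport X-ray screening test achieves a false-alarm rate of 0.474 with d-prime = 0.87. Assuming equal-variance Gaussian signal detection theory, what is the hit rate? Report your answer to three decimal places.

hit rate = 0.790

z(false-alarm rate) = z(0.474) = -0.0652
z(H) = z(FA) + d' = -0.0652 + 0.87 = 0.8048
hit rate = Φ(0.8048) = 0.7895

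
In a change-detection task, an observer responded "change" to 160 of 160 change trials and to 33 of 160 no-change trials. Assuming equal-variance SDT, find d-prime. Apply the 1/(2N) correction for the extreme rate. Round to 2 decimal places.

The hit rate is 160/160 = 1, so apply the 1/(2N) correction: H → 1 − 1/(2·160) = 0.99687.
z(H) = z(0.99687) = 2.734
z(FA) = z(0.20625) = -0.820
d' = 2.734 − (-0.820) = 3.554

d-prime = 3.55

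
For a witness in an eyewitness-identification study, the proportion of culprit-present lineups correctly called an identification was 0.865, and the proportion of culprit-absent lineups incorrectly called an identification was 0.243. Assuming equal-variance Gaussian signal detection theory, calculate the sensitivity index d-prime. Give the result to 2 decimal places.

Φ⁻¹(H) = Φ⁻¹(0.865) = 1.103
Φ⁻¹(FA) = Φ⁻¹(0.243) = -0.697
d' = z(H) − z(FA) = 1.103 − (-0.697) = 1.800

d-prime = 1.80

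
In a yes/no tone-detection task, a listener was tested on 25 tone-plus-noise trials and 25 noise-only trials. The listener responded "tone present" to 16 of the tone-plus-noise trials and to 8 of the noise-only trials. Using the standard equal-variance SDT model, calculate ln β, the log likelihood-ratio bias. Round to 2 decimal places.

H = 16/25 = 0.6400
FA = 8/25 = 0.3200
Φ⁻¹(H) = Φ⁻¹(0.6400) = 0.358
Φ⁻¹(FA) = Φ⁻¹(0.3200) = -0.468
ln β = −½·[z(H)² − z(FA)²] = −0.5 × (0.128 − 0.219) = 0.0455

ln β = 0.05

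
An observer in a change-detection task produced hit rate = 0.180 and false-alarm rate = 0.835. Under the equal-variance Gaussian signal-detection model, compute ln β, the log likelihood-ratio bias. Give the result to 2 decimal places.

Φ⁻¹(H) = -0.915
Φ⁻¹(FA) = 0.974
ln β = −½·[z(H)² − z(FA)²] = −0.5 × (0.837 − 0.949) = 0.056

ln β = 0.06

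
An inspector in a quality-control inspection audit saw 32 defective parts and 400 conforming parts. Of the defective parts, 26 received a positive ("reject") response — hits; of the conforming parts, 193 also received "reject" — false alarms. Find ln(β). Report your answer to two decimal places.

ln β = -0.39

H = 26/32 = 0.8125
FA = 193/400 = 0.4825
z(H) = 0.887
z(FA) = -0.044
ln β = −½·[z(H)² − z(FA)²] = −0.5 × (0.787 − 0.002) = -0.3925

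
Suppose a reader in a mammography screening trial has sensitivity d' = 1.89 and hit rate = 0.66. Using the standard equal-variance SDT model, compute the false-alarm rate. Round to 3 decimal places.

false-alarm rate = 0.070

z(hit rate) = z(0.66) = 0.4125
z(FA) = z(H) − d' = 0.4125 − 1.89 = -1.4775
false-alarm rate = Φ(-1.4775) = 0.0698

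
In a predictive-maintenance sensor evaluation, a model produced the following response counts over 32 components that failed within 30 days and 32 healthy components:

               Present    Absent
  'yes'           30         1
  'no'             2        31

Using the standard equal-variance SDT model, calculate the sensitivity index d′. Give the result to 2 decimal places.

H = 30/32 = 0.9375
FA = 1/32 = 0.0312
z(H) = z(0.9375) = 1.534
z(FA) = z(0.0312) = -1.863
d' = z(H) − z(FA) = 1.534 − (-1.863) = 3.397

d′ = 3.40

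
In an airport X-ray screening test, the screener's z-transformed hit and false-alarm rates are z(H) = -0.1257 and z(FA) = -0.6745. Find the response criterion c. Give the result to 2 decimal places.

c = 0.40

c = −½·[z(H) + z(FA)] = −½·(-0.1257 + (-0.6745)) = 0.4001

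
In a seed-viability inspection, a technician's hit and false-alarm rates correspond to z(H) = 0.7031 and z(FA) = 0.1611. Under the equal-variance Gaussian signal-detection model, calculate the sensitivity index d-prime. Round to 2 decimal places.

d-prime = 0.54

d' = z(H) − z(FA) = 0.7031 − 0.1611 = 0.5420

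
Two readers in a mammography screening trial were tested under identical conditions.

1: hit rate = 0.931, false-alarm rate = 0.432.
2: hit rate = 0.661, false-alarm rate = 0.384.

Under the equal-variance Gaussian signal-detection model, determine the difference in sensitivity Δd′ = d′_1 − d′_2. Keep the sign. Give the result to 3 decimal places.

1: z(0.931) = 1.4833, z(0.432) = -0.1713, d' = 1.6546
2: z(0.661) = 0.4152, z(0.384) = -0.2950, d' = 0.7102
Δd' = d'_1 − d'_2 = 1.6546 − 0.7102 = 0.9444
1 has the higher sensitivity.

Δd′ = 0.944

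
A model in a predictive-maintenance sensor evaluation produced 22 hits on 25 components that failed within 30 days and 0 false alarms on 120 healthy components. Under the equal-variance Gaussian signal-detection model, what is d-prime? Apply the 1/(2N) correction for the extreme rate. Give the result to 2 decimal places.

d-prime = 3.81

The false-alarm rate is 0/120 = 0, so apply the 1/(2N) correction: FA → 1/(2·120) = 0.00417.
z(H) = z(0.88000) = 1.175
z(FA) = z(0.00417) = -2.638
d' = 1.175 − (-2.638) = 3.813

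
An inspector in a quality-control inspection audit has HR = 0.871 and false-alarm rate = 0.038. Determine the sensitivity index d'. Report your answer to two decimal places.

d' = 2.91

z(H) = 1.1311
z(FA) = -1.7744
d' = z(H) − z(FA) = 1.1311 − (-1.7744) = 2.9055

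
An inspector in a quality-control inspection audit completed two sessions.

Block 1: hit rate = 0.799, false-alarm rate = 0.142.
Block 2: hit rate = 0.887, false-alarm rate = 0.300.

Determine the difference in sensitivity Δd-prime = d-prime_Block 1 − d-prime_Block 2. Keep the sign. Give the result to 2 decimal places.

Δd-prime = 0.17

Block 1: z(0.799) = 0.838, z(0.142) = -1.071, d' = 1.909
Block 2: z(0.887) = 1.211, z(0.300) = -0.524, d' = 1.735
Δd' = d'_Block 1 − d'_Block 2 = 1.909 − 1.735 = 0.174
Block 1 has the higher sensitivity.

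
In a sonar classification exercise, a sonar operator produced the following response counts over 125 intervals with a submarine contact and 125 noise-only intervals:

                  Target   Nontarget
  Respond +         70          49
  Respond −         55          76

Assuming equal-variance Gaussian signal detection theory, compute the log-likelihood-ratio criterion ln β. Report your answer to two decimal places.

H = 70/125 = 0.5600
FA = 49/125 = 0.3920
Φ⁻¹(H) = 0.151
Φ⁻¹(FA) = -0.274
ln β = −½·[z(H)² − z(FA)²] = −0.5 × (0.023 − 0.075) = 0.026

ln β = 0.03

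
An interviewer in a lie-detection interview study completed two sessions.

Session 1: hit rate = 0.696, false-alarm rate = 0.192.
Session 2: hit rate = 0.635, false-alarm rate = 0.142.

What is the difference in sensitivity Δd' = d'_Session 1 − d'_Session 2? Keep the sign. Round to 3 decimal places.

Δd' = -0.033

Session 1: z(0.696) = 0.5129, z(0.192) = -0.8705, d' = 1.3834
Session 2: z(0.635) = 0.3451, z(0.142) = -1.0714, d' = 1.4165
Δd' = d'_Session 1 − d'_Session 2 = 1.3834 − 1.4165 = -0.0331
Session 2 has the higher sensitivity.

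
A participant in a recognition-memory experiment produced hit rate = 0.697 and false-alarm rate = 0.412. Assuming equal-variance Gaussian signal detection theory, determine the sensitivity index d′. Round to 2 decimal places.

d′ = 0.74

Φ⁻¹(0.697) = 0.5158, Φ⁻¹(0.412) = -0.2224
d' = z(H) − z(FA) = 0.5158 − (-0.2224) = 0.7382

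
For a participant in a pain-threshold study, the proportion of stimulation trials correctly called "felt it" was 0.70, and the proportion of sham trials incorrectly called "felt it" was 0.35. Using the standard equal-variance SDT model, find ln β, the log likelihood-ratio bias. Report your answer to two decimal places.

ln β = -0.06

z(0.70) = 0.524, z(0.35) = -0.385
ln β = −½·[z(H)² − z(FA)²] = −0.5 × (0.275 − 0.148) = -0.0635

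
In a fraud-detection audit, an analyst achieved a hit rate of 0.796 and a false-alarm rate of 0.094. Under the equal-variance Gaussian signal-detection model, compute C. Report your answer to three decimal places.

Φ⁻¹(H) = 0.8274
Φ⁻¹(FA) = -1.3165
c = −½·[z(H) + z(FA)] = −0.5 × (0.8274 + (-1.3165)) = 0.24455

C = 0.245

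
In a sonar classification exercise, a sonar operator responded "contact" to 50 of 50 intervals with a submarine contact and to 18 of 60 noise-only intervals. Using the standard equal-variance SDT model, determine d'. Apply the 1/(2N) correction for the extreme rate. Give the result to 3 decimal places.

d' = 2.851

The hit rate is 50/50 = 1, so apply the 1/(2N) correction: H → 1 − 1/(2·50) = 0.99000.
z(H) = z(0.99000) = 2.3263
z(FA) = z(0.30000) = -0.5244
d' = 2.3263 − (-0.5244) = 2.8507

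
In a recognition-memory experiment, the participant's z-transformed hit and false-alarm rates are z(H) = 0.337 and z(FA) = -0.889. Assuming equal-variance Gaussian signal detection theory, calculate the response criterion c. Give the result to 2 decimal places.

c = −½·[z(H) + z(FA)] = −½·(0.337 + (-0.889)) = 0.276

c = 0.28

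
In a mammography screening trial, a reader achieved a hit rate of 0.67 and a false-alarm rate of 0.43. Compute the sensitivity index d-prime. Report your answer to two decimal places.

d-prime = 0.62

z(H) = z(0.67) = 0.440
z(FA) = z(0.43) = -0.176
d' = z(H) − z(FA) = 0.440 − (-0.176) = 0.616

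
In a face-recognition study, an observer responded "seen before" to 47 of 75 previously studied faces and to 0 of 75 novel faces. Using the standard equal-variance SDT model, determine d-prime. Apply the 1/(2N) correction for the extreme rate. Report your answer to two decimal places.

The false-alarm rate is 0/75 = 0, so apply the 1/(2N) correction: FA → 1/(2·75) = 0.00667.
z(H) = z(0.62667) = 0.323
z(FA) = z(0.00667) = -2.475
d' = 0.323 − (-2.475) = 2.798

d-prime = 2.80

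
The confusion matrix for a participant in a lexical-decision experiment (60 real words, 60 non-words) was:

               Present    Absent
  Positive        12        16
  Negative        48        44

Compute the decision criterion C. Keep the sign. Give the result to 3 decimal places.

H = 12/60 = 0.2000
FA = 16/60 = 0.2667
z(H) = -0.8416
z(FA) = -0.6228
c = −½·[z(H) + z(FA)] = −0.5 × (-0.8416 + (-0.6228)) = 0.7322

C = 0.732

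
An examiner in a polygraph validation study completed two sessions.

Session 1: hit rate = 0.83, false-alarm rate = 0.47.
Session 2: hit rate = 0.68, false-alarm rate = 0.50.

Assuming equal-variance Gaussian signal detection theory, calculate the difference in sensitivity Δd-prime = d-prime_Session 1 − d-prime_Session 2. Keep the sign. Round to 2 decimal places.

Session 1: z(0.83) = 0.954, z(0.47) = -0.075, d' = 1.029
Session 2: z(0.68) = 0.468, z(0.50) = 0.000, d' = 0.468
Δd' = d'_Session 1 − d'_Session 2 = 1.029 − 0.468 = 0.561
Session 1 has the higher sensitivity.

Δd-prime = 0.56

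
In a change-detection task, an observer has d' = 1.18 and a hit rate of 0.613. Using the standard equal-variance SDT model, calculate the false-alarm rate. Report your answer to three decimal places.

false-alarm rate = 0.186

z(hit rate) = z(0.613) = 0.2871
z(FA) = z(H) − d' = 0.2871 − 1.18 = -0.8929
false-alarm rate = Φ(-0.8929) = 0.1860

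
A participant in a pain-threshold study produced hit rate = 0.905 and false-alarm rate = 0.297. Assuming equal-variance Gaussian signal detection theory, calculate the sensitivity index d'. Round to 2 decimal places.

z(H) = z(0.905) = 1.3106
z(FA) = z(0.297) = -0.5330
d' = z(H) − z(FA) = 1.3106 − (-0.5330) = 1.8436

d' = 1.84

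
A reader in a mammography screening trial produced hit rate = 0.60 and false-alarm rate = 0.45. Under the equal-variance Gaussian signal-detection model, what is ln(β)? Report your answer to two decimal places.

z(H) = z(0.60) = 0.253
z(FA) = z(0.45) = -0.126
ln β = −½·[z(H)² − z(FA)²] = −0.5 × (0.064 − 0.016) = -0.024

ln β = -0.02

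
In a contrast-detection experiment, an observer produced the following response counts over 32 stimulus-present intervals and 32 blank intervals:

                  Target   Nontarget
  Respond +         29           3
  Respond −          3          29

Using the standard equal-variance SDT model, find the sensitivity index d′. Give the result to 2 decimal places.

H = 29/32 = 0.9062
FA = 3/32 = 0.0938
z(0.9062) = 1.3177, z(0.0938) = -1.3177
d' = z(H) − z(FA) = 1.3177 − (-1.3177) = 2.6354

d′ = 2.64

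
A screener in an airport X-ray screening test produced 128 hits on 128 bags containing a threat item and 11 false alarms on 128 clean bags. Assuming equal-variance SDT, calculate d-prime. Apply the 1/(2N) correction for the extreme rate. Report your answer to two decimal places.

The hit rate is 128/128 = 1, so apply the 1/(2N) correction: H → 1 − 1/(2·128) = 0.99609.
z(H) = z(0.99609) = 2.660
z(FA) = z(0.08594) = -1.366
d' = 2.660 − (-1.366) = 4.026

d-prime = 4.03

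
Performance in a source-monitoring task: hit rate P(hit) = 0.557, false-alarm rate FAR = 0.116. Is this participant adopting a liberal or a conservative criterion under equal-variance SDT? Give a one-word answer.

z(H) = 0.143, z(FA) = -1.195
c = −½·(z(H) + z(FA)) = 0.526
c > 0 → conservative criterion (biased toward responding “no”).

conservative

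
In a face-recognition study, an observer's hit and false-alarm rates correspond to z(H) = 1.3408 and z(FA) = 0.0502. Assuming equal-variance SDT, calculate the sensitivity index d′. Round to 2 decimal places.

d′ = 1.29

d' = z(H) − z(FA) = 1.3408 − 0.0502 = 1.2906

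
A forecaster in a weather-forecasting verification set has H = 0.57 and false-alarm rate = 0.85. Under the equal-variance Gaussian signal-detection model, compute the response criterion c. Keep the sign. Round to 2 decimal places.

c = -0.61

z(0.57) = 0.176, z(0.85) = 1.036
c = −½·[z(H) + z(FA)] = −0.5 × (0.176 + 1.036) = -0.606
c < 0: the forecaster has a liberal response bias.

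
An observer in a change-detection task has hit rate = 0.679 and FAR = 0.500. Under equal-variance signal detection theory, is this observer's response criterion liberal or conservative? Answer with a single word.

liberal

z(H) = 0.465, z(FA) = 0.000
c = −½·(z(H) + z(FA)) = -0.2325
c < 0 → liberal criterion (biased toward responding “yes”).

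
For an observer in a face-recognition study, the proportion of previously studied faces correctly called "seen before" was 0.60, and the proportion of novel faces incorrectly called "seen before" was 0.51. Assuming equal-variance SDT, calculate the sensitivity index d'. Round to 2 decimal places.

z(0.60) = 0.253, z(0.51) = 0.025
d' = z(H) − z(FA) = 0.253 − 0.025 = 0.228

d' = 0.23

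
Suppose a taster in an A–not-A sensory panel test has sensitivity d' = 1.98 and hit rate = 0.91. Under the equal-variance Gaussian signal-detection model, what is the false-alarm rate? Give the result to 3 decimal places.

false-alarm rate = 0.261

z(hit rate) = z(0.91) = 1.3408
z(FA) = z(H) − d' = 1.3408 − 1.98 = -0.6392
false-alarm rate = Φ(-0.6392) = 0.2613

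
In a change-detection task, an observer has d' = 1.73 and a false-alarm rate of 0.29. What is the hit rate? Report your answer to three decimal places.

hit rate = 0.880

z(false-alarm rate) = z(0.29) = -0.5534
z(H) = z(FA) + d' = -0.5534 + 1.73 = 1.1766
hit rate = Φ(1.1766) = 0.8803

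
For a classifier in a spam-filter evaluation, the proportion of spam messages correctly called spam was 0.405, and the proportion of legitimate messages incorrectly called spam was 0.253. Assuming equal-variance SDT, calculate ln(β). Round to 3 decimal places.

Φ⁻¹(H) = -0.2404
Φ⁻¹(FA) = -0.6651
ln β = −½·[z(H)² − z(FA)²] = −0.5 × (0.0578 − 0.4424) = 0.1923

ln β = 0.192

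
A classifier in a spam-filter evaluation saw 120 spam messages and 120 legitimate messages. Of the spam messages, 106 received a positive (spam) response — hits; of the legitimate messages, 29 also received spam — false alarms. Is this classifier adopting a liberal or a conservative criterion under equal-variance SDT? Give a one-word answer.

liberal

z(H) = 1.192, z(FA) = -0.701
c = −½·(z(H) + z(FA)) = -0.2455
c < 0 → liberal criterion (biased toward responding “yes”).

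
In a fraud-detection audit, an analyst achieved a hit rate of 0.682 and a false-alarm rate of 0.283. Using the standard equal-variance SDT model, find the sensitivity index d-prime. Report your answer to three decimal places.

z(H) = z(0.682) = 0.4733
z(FA) = z(0.283) = -0.5740
d' = z(H) − z(FA) = 0.4733 − (-0.5740) = 1.0473

d-prime = 1.047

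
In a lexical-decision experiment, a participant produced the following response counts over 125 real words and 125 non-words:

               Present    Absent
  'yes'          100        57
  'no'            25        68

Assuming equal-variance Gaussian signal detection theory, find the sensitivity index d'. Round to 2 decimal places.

H = 100/125 = 0.8000
FA = 57/125 = 0.4560
z(0.8000) = 0.8416, z(0.4560) = -0.1105
d' = z(H) − z(FA) = 0.8416 − (-0.1105) = 0.9521

d' = 0.95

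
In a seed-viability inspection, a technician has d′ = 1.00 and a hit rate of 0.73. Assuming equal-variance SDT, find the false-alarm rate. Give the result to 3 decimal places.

false-alarm rate = 0.349

z(hit rate) = z(0.73) = 0.6128
z(FA) = z(H) − d' = 0.6128 − 1.00 = -0.3872
false-alarm rate = Φ(-0.3872) = 0.3493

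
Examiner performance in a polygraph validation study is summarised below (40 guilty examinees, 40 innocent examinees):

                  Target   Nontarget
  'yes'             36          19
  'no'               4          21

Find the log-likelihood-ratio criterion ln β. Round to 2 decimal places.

ln β = -0.82

H = 36/40 = 0.9000
FA = 19/40 = 0.4750
z(0.9000) = 1.282, z(0.4750) = -0.063
ln β = −½·[z(H)² − z(FA)²] = −0.5 × (1.644 − 0.004) = -0.820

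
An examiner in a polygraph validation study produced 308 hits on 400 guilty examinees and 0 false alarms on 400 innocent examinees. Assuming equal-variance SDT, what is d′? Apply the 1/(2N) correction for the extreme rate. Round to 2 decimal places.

The false-alarm rate is 0/400 = 0, so apply the 1/(2N) correction: FA → 1/(2·400) = 0.00125.
z(H) = z(0.77000) = 0.739
z(FA) = z(0.00125) = -3.023
d' = 0.739 − (-3.023) = 3.762

d′ = 3.76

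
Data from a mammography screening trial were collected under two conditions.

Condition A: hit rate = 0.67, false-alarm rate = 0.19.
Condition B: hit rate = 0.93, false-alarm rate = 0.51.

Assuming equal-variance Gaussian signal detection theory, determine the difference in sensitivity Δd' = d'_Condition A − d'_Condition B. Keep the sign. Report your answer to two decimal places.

Δd' = -0.13

Condition A: z(0.67) = 0.440, z(0.19) = -0.878, d' = 1.318
Condition B: z(0.93) = 1.476, z(0.51) = 0.025, d' = 1.451
Δd' = d'_Condition A − d'_Condition B = 1.318 − 1.451 = -0.133
Condition B has the higher sensitivity.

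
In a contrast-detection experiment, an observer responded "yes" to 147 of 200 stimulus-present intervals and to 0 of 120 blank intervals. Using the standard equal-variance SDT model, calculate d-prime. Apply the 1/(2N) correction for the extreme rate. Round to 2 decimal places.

d-prime = 3.27

The false-alarm rate is 0/120 = 0, so apply the 1/(2N) correction: FA → 1/(2·120) = 0.00417.
z(H) = z(0.73500) = 0.628
z(FA) = z(0.00417) = -2.638
d' = 0.628 − (-2.638) = 3.266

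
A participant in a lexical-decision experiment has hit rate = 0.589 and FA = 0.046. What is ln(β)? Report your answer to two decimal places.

ln β = 1.39

Φ⁻¹(0.589) = 0.225, Φ⁻¹(0.046) = -1.685
ln β = −½·[z(H)² − z(FA)²] = −0.5 × (0.051 − 2.839) = 1.394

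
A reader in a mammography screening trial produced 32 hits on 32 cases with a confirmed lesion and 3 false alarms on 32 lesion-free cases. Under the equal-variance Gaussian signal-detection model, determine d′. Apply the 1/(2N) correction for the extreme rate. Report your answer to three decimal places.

The hit rate is 32/32 = 1, so apply the 1/(2N) correction: H → 1 − 1/(2·32) = 0.98438.
z(H) = z(0.98438) = 2.1540
z(FA) = z(0.09375) = -1.3180
d' = 2.1540 − (-1.3180) = 3.4720

d′ = 3.472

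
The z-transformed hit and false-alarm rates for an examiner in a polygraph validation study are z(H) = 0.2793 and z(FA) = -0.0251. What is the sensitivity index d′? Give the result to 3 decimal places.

d' = z(H) − z(FA) = 0.2793 − (-0.0251) = 0.3044

d′ = 0.304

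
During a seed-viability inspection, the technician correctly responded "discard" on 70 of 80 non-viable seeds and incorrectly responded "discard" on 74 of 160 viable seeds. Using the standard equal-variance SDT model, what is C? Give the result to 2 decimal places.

H = 70/80 = 0.8750
FA = 74/160 = 0.4625
z(H) = z(0.8750) = 1.150
z(FA) = z(0.4625) = -0.094
c = −½·[z(H) + z(FA)] = −0.5 × (1.150 + (-0.094)) = -0.528
c < 0: the technician has a liberal response bias.

C = -0.53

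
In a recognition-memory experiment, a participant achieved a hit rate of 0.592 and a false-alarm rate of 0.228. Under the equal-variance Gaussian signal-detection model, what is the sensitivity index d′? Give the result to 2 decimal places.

z(0.592) = 0.2327, z(0.228) = -0.7454
d' = z(H) − z(FA) = 0.2327 − (-0.7454) = 0.9781

d′ = 0.98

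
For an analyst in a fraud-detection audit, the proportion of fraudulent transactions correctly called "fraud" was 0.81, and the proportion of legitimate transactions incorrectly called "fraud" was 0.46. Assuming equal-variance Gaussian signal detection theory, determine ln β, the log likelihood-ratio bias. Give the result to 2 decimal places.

ln β = -0.38

Φ⁻¹(H) = 0.878
Φ⁻¹(FA) = -0.100
ln β = −½·[z(H)² − z(FA)²] = −0.5 × (0.771 − 0.010) = -0.3805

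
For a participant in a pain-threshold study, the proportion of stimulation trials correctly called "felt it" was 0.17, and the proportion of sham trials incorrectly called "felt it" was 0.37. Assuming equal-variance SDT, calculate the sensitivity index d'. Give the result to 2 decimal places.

d' = -0.62

z(H) = -0.9542
z(FA) = -0.3319
d' = z(H) − z(FA) = -0.9542 − (-0.3319) = -0.6223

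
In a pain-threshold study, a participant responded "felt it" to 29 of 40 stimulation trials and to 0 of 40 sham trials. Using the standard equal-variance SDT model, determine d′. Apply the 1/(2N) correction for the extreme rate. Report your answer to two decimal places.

d′ = 2.84

The false-alarm rate is 0/40 = 0, so apply the 1/(2N) correction: FA → 1/(2·40) = 0.01250.
z(H) = z(0.72500) = 0.598
z(FA) = z(0.01250) = -2.241
d' = 0.598 − (-2.241) = 2.839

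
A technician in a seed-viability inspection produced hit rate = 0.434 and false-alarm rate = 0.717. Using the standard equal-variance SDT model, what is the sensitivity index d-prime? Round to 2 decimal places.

z(H) = -0.166
z(FA) = 0.574
d' = z(H) − z(FA) = -0.166 − 0.574 = -0.740

d-prime = -0.74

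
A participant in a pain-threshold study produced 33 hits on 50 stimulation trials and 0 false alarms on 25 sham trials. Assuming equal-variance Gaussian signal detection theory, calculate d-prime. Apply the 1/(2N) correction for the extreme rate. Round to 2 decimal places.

d-prime = 2.47

The false-alarm rate is 0/25 = 0, so apply the 1/(2N) correction: FA → 1/(2·25) = 0.02000.
z(H) = z(0.66000) = 0.412
z(FA) = z(0.02000) = -2.054
d' = 0.412 − (-2.054) = 2.466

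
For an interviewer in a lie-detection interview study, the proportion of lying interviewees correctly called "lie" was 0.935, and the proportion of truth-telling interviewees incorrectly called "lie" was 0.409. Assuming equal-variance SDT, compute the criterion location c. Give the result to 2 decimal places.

c = -0.64

Φ⁻¹(H) = 1.5141
Φ⁻¹(FA) = -0.2301
c = −½·[z(H) + z(FA)] = −0.5 × (1.5141 + (-0.2301)) = -0.6420
c < 0: the interviewer has a liberal response bias.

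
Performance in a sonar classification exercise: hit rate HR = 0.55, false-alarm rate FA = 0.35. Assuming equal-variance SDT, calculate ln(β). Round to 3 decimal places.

Φ⁻¹(H) = 0.1257
Φ⁻¹(FA) = -0.3853
ln β = −½·[z(H)² − z(FA)²] = −0.5 × (0.0158 − 0.1485) = 0.06635

ln β = 0.066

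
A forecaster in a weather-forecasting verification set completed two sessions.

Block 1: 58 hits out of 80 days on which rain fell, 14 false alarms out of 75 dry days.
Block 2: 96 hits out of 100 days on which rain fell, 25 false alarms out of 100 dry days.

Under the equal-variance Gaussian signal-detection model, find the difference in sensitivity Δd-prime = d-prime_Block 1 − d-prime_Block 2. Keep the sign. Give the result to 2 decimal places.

Δd-prime = -0.94

Block 1: z(0.7250) = 0.598, z(0.1867) = -0.890, d' = 1.488
Block 2: z(0.9600) = 1.751, z(0.2500) = -0.674, d' = 2.425
Δd' = d'_Block 1 − d'_Block 2 = 1.488 − 2.425 = -0.937
Block 2 has the higher sensitivity.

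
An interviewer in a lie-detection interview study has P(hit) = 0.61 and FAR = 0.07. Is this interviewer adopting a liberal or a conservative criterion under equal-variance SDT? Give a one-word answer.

z(H) = 0.279, z(FA) = -1.476
c = −½·(z(H) + z(FA)) = 0.5985
c > 0 → conservative criterion (biased toward responding “no”).

conservative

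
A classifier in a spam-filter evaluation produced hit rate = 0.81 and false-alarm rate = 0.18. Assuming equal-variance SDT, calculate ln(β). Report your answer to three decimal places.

z(H) = 0.8779
z(FA) = -0.9154
ln β = −½·[z(H)² − z(FA)²] = −0.5 × (0.7707 − 0.8380) = 0.03365

ln β = 0.034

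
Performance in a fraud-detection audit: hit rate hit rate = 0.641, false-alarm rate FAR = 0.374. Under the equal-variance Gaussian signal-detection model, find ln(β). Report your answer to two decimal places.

Φ⁻¹(H) = 0.361
Φ⁻¹(FA) = -0.321
ln β = −½·[z(H)² − z(FA)²] = −0.5 × (0.130 − 0.103) = -0.0135

ln β = -0.01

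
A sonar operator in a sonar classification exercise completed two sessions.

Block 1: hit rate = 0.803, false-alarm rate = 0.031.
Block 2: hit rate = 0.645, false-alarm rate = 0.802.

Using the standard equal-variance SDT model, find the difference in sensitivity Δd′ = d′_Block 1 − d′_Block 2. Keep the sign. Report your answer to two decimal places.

Δd′ = 3.20

Block 1: z(0.803) = 0.852, z(0.031) = -1.866, d' = 2.718
Block 2: z(0.645) = 0.372, z(0.802) = 0.849, d' = -0.477
Δd' = d'_Block 1 − d'_Block 2 = 2.718 − (-0.477) = 3.195
Block 1 has the higher sensitivity.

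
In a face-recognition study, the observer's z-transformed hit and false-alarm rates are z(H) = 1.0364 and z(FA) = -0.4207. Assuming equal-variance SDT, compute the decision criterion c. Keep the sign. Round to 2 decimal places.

c = −½·[z(H) + z(FA)] = −½·(1.0364 + (-0.4207)) = -0.30785
c < 0: the observer has a liberal response bias.

c = -0.31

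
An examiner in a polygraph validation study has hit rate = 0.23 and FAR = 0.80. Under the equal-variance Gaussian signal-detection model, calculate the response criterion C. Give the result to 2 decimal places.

Φ⁻¹(H) = Φ⁻¹(0.23) = -0.7388
Φ⁻¹(FA) = Φ⁻¹(0.80) = 0.8416
c = −½·[z(H) + z(FA)] = −0.5 × (-0.7388 + 0.8416) = -0.0514
c < 0: the examiner has a liberal response bias.

C = -0.05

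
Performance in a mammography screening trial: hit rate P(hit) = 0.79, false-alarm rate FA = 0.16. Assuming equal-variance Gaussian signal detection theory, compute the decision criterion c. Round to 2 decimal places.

z(H) = z(0.79) = 0.806
z(FA) = z(0.16) = -0.994
c = −½·[z(H) + z(FA)] = −0.5 × (0.806 + (-0.994)) = 0.094
c > 0: the reader has a conservative response bias.

c = 0.09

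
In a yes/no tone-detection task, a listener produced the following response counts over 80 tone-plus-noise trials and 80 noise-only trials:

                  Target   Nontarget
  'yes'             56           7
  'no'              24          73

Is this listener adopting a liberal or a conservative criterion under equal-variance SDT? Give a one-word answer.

z(H) = 0.524, z(FA) = -1.356
c = −½·(z(H) + z(FA)) = 0.416
c > 0 → conservative criterion (biased toward responding “no”).

conservative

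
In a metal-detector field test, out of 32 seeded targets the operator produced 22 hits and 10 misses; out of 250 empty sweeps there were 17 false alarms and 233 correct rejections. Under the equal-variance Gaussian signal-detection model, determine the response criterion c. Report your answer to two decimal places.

c = 0.50

H = 22/32 = 0.6875
FA = 17/250 = 0.0680
z(0.6875) = 0.4888, z(0.0680) = -1.4909
c = −½·[z(H) + z(FA)] = −0.5 × (0.4888 + (-1.4909)) = 0.50105
c > 0: the operator has a conservative response bias.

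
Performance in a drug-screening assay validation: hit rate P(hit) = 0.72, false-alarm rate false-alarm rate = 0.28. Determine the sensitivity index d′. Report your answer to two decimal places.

z(H) = z(0.72) = 0.5828
z(FA) = z(0.28) = -0.5828
d' = z(H) − z(FA) = 0.5828 − (-0.5828) = 1.1656

d′ = 1.17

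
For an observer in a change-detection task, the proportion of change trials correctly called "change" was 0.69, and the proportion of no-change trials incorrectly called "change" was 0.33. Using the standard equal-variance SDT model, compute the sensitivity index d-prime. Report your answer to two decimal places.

Φ⁻¹(H) = 0.4959
Φ⁻¹(FA) = -0.4399
d' = z(H) − z(FA) = 0.4959 − (-0.4399) = 0.9358

d-prime = 0.94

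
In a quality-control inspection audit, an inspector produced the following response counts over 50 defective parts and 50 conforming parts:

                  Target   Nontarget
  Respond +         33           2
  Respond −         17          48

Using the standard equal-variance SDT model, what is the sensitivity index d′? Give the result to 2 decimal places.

H = 33/50 = 0.6600
FA = 2/50 = 0.0400
z(H) = z(0.6600) = 0.412
z(FA) = z(0.0400) = -1.751
d' = z(H) − z(FA) = 0.412 − (-1.751) = 2.163

d′ = 2.16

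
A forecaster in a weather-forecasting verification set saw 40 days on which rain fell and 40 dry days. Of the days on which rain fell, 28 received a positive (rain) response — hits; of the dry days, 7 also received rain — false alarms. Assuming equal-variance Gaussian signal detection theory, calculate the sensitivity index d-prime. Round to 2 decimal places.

d-prime = 1.46

H = 28/40 = 0.7000
FA = 7/40 = 0.1750
z(H) = z(0.7000) = 0.5244
z(FA) = z(0.1750) = -0.9346
d' = z(H) − z(FA) = 0.5244 − (-0.9346) = 1.4590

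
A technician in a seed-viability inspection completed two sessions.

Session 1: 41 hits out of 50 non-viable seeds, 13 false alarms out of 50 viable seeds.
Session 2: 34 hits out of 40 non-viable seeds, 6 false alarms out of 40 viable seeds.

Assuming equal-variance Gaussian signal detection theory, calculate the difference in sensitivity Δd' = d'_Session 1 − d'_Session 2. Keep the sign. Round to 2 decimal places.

Δd' = -0.51

Session 1: z(0.8200) = 0.915, z(0.2600) = -0.643, d' = 1.558
Session 2: z(0.8500) = 1.036, z(0.1500) = -1.036, d' = 2.072
Δd' = d'_Session 1 − d'_Session 2 = 1.558 − 2.072 = -0.514
Session 2 has the higher sensitivity.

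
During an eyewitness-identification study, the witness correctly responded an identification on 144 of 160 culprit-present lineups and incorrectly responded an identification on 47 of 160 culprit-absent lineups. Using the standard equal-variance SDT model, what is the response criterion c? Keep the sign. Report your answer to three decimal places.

c = -0.370

H = 144/160 = 0.9000
FA = 47/160 = 0.2938
z(H) = 1.2816
z(FA) = -0.5423
c = −½·[z(H) + z(FA)] = −0.5 × (1.2816 + (-0.5423)) = -0.36965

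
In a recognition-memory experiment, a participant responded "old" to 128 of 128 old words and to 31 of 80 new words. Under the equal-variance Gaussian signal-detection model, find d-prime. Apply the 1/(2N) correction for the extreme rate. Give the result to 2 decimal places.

d-prime = 2.95

The hit rate is 128/128 = 1, so apply the 1/(2N) correction: H → 1 − 1/(2·128) = 0.99609.
z(H) = z(0.99609) = 2.660
z(FA) = z(0.38750) = -0.286
d' = 2.660 − (-0.286) = 2.946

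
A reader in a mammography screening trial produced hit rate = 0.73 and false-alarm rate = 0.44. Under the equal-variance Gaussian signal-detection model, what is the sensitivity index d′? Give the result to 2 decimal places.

d′ = 0.76

z(0.73) = 0.613, z(0.44) = -0.151
d' = z(H) − z(FA) = 0.613 − (-0.151) = 0.764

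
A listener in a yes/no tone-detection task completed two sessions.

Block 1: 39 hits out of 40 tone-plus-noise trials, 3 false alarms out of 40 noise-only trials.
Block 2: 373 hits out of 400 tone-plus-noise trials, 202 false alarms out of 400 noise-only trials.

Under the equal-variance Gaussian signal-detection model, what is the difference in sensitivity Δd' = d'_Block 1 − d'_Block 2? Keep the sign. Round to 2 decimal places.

Δd' = 1.92

Block 1: z(0.9750) = 1.960, z(0.0750) = -1.440, d' = 3.400
Block 2: z(0.9325) = 1.495, z(0.5050) = 0.013, d' = 1.482
Δd' = d'_Block 1 − d'_Block 2 = 3.400 − 1.482 = 1.918
Block 1 has the higher sensitivity.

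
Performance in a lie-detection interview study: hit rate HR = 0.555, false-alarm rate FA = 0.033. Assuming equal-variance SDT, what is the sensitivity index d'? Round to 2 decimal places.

d' = 1.98

z(0.555) = 0.1383, z(0.033) = -1.8384
d' = z(H) − z(FA) = 0.1383 − (-1.8384) = 1.9767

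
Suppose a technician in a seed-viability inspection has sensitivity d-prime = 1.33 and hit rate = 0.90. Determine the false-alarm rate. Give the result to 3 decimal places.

false-alarm rate = 0.481

z(hit rate) = z(0.90) = 1.2816
z(FA) = z(H) − d' = 1.2816 − 1.33 = -0.0484
false-alarm rate = Φ(-0.0484) = 0.4807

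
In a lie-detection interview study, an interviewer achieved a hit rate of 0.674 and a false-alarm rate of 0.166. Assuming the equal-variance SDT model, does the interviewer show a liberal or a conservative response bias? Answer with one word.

conservative

z(H) = 0.451, z(FA) = -0.970
c = −½·(z(H) + z(FA)) = 0.2595
c > 0 → conservative criterion (biased toward responding “no”).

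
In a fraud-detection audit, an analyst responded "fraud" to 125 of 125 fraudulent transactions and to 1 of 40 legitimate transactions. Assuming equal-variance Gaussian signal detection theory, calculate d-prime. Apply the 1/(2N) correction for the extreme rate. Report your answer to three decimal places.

The hit rate is 125/125 = 1, so apply the 1/(2N) correction: H → 1 − 1/(2·125) = 0.99600.
z(H) = z(0.99600) = 2.6521
z(FA) = z(0.02500) = -1.9600
d' = 2.6521 − (-1.9600) = 4.6121

d-prime = 4.612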